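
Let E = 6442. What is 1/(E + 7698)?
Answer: 1/14140 ≈ 7.0721e-5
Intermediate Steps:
1/(E + 7698) = 1/(6442 + 7698) = 1/14140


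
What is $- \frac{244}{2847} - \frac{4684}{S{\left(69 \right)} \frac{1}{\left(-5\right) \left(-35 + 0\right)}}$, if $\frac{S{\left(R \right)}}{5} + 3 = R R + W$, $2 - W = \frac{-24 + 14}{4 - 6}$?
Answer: $- \frac{10397720}{300833} \approx -34.563$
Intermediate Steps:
$W = -3$ ($W = 2 - \frac{-24 + 14}{4 - 6} = 2 - - \frac{10}{-2} = 2 - \left(-10\right) \left(- \frac{1}{2}\right) = 2 - 5 = -3$)
$S{\left(R \right)} = -30 + 5 R^{2}$ ($S{\left(R \right)} = -15 + 5 \left(R R - 3\right) = -15 + 5 \left(R^{2} - 3\right) = -15 + 5 \left(-3 + R^{2}\right) = -15 + \left(-15 + 5 R^{2}\right) = -30 + 5 R^{2}$)
$- \frac{244}{2847} - \frac{4684}{S{\left(69 \right)} \frac{1}{\left(-5\right) \left(-35 + 0\right)}} = - \frac{244}{2847} - \frac{4684}{\left(-30 + 5 \cdot 69^{2}\right) \frac{1}{\left(-5\right) \left(-35 + 0\right)}} = \left(-244\right) \frac{1}{2847} - \frac{4684}{\left(-30 + 5 \cdot 4761\right) \frac{1}{\left(-5\right) \left(-35\right)}} = - \frac{244}{2847} - \frac{4684}{\left(-30 + 23805\right) \frac{1}{175}} = - \frac{244}{2847} - \frac{4684}{23775 \cdot \frac{1}{175}} = - \frac{244}{2847} - \frac{4684}{\frac{951}{7}} = - \frac{244}{2847} - \frac{32788}{951} = - \frac{10397720}{300833}$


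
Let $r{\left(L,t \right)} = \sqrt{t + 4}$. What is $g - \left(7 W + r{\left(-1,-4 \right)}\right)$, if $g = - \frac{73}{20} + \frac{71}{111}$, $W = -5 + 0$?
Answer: $\frac{71017}{2220} \approx 31.99$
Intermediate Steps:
$W = -5$
$r{\left(L,t \right)} = \sqrt{4 + t}$
$g = - \frac{6683}{2220}$ ($g = \left(-73\right) \frac{1}{20} + 71 \cdot \frac{1}{111} = - \frac{73}{20} + \frac{71}{111} = - \frac{6683}{2220} \approx -3.0104$)
$g - \left(7 W + r{\left(-1,-4 \right)}\right) = - \frac{6683}{2220} - \left(7 \left(-5\right) + \sqrt{4 - 4}\right) = - \frac{6683}{2220} - \left(-35 + \sqrt{0}\right) = - \frac{6683}{2220} - \left(-35 + 0\right) = - \frac{6683}{2220} - -35 = - \frac{6683}{2220} + 35 = \frac{71017}{2220}$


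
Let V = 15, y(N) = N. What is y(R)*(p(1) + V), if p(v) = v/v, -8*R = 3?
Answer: -6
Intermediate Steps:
R = -3/8 (R = -⅛*3 = -3/8 ≈ -0.37500)
p(v) = 1
y(R)*(p(1) + V) = -3*(1 + 15)/8 = -3/8*16 = -6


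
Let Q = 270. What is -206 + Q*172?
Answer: 46234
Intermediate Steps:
-206 + Q*172 = -206 + 270*172 = -206 + 46440 = 46234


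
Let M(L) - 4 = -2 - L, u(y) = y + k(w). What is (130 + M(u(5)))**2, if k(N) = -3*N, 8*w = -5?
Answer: 1002001/64 ≈ 15656.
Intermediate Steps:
w = -5/8 (w = (1/8)*(-5) = -5/8 ≈ -0.62500)
u(y) = 15/8 + y (u(y) = y - 3*(-5/8) = y + 15/8 = 15/8 + y)
M(L) = 2 - L (M(L) = 4 + (-2 - L) = 2 - L)
(130 + M(u(5)))**2 = (130 + (2 - (15/8 + 5)))**2 = (130 + (2 - 1*55/8))**2 = (130 + (2 - 55/8))**2 = (130 - 39/8)**2 = (1001/8)**2 = 1002001/64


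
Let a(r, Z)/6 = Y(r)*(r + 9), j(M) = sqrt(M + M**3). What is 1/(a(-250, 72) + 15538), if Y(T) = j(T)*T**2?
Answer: 7769/63810713337890745714722 + 112968750*I*sqrt(625010)/31905356668945372857361 ≈ 1.2175e-19 + 2.7992e-12*I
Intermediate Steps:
Y(T) = T**2*sqrt(T + T**3) (Y(T) = sqrt(T + T**3)*T**2 = T**2*sqrt(T + T**3))
a(r, Z) = 6*r**2*sqrt(r + r**3)*(9 + r) (a(r, Z) = 6*((r**2*sqrt(r + r**3))*(r + 9)) = 6*((r**2*sqrt(r + r**3))*(9 + r)) = 6*(r**2*sqrt(r + r**3)*(9 + r)) = 6*r**2*sqrt(r + r**3)*(9 + r))
1/(a(-250, 72) + 15538) = 1/(6*(-250)**2*sqrt(-250*(1 + (-250)**2))*(9 - 250) + 15538) = 1/(6*62500*sqrt(-250*(1 + 62500))*(-241) + 15538) = 1/(6*62500*sqrt(-250*62501)*(-241) + 15538) = 1/(6*62500*sqrt(-15625250)*(-241) + 15538) = 1/(6*62500*(5*I*sqrt(625010))*(-241) + 15538) = 1/(-451875000*I*sqrt(625010) + 15538) = 1/(15538 - 451875000*I*sqrt(625010))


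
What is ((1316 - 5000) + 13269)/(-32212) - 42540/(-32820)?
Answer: 17595313/17619964 ≈ 0.99860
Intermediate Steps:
((1316 - 5000) + 13269)/(-32212) - 42540/(-32820) = (-3684 + 13269)*(-1/32212) - 42540*(-1/32820) = 9585*(-1/32212) + 709/547 = -9585/32212 + 709/547 = 17595313/17619964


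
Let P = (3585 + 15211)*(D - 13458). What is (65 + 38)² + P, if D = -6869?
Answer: -382055683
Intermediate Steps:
P = -382066292 (P = (3585 + 15211)*(-6869 - 13458) = 18796*(-20327) = -382066292)
(65 + 38)² + P = (65 + 38)² - 382066292 = 103² - 382066292 = 10609 - 382066292 = -382055683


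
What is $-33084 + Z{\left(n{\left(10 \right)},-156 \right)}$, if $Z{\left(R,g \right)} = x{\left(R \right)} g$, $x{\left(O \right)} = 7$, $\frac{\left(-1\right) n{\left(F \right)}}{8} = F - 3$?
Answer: $-34176$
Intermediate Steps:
$n{\left(F \right)} = 24 - 8 F$ ($n{\left(F \right)} = - 8 \left(F - 3\right) = - 8 \left(-3 + F\right) = 24 - 8 F$)
$Z{\left(R,g \right)} = 7 g$
$-33084 + Z{\left(n{\left(10 \right)},-156 \right)} = -33084 + 7 \left(-156\right) = -33084 - 1092 = -34176$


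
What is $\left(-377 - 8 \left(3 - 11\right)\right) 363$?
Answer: $-113619$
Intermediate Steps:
$\left(-377 - 8 \left(3 - 11\right)\right) 363 = \left(-377 - -64\right) 363 = \left(-377 + 64\right) 363 = \left(-313\right) 363 = -113619$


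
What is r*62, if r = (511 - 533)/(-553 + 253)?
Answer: 341/75 ≈ 4.5467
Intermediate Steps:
r = 11/150 (r = -22/(-300) = -22*(-1/300) = 11/150 ≈ 0.073333)
r*62 = (11/150)*62 = 341/75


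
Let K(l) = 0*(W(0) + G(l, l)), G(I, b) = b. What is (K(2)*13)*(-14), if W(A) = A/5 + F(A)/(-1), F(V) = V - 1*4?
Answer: 0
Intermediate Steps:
F(V) = -4 + V (F(V) = V - 4 = -4 + V)
W(A) = 4 - 4*A/5 (W(A) = A/5 + (-4 + A)/(-1) = A*(1/5) + (-4 + A)*(-1) = A/5 + (4 - A) = 4 - 4*A/5)
K(l) = 0 (K(l) = 0*((4 - 4/5*0) + l) = 0*((4 + 0) + l) = 0*(4 + l) = 0)
(K(2)*13)*(-14) = (0*13)*(-14) = 0*(-14) = 0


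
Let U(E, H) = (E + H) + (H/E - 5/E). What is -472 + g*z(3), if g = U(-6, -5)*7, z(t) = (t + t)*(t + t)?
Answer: -2824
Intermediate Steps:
U(E, H) = E + H - 5/E + H/E (U(E, H) = (E + H) + (-5/E + H/E) = E + H - 5/E + H/E)
z(t) = 4*t**2 (z(t) = (2*t)*(2*t) = 4*t**2)
g = -196/3 (g = ((-5 - 5 - 6*(-6 - 5))/(-6))*7 = -(-5 - 5 - 6*(-11))/6*7 = -(-5 - 5 + 66)/6*7 = -1/6*56*7 = -28/3*7 = -196/3 ≈ -65.333)
-472 + g*z(3) = -472 - 784*3**2/3 = -472 - 784*9/3 = -472 - 196/3*36 = -472 - 2352 = -2824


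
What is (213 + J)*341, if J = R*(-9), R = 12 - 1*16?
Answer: 84909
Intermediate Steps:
R = -4 (R = 12 - 16 = -4)
J = 36 (J = -4*(-9) = 36)
(213 + J)*341 = (213 + 36)*341 = 249*341 = 84909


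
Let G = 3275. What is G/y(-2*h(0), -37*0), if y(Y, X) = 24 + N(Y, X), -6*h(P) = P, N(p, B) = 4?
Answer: 3275/28 ≈ 116.96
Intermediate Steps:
h(P) = -P/6
y(Y, X) = 28 (y(Y, X) = 24 + 4 = 28)
G/y(-2*h(0), -37*0) = 3275/28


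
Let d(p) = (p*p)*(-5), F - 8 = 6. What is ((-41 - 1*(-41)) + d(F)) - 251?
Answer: -1231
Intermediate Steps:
F = 14 (F = 8 + 6 = 14)
d(p) = -5*p² (d(p) = p²*(-5) = -5*p²)
((-41 - 1*(-41)) + d(F)) - 251 = ((-41 - 1*(-41)) - 5*14²) - 251 = ((-41 + 41) - 5*196) - 251 = (0 - 980) - 251 = -980 - 251 = -1231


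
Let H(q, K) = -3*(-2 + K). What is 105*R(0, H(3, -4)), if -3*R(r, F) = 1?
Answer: -35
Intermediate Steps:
H(q, K) = 6 - 3*K
R(r, F) = -1/3 (R(r, F) = -1/3*1 = -1/3)
105*R(0, H(3, -4)) = 105*(-1/3) = -35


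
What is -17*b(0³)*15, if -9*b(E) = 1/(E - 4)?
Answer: -85/12 ≈ -7.0833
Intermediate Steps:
b(E) = -1/(9*(-4 + E)) (b(E) = -1/(9*(E - 4)) = -1/(9*(-4 + E)))
-17*b(0³)*15 = -(-17)/(-36 + 9*0³)*15 = -(-17)/(-36 + 9*0)*15 = -(-17)/(-36 + 0)*15 = -(-17)/(-36)*15 = -(-17)*(-1)/36*15 = -17*1/36*15 = -17/36*15 = -85/12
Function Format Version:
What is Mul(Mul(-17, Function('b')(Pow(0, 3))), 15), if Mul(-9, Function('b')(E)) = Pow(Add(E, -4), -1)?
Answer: Rational(-85, 12) ≈ -7.0833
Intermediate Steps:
Function('b')(E) = Mul(Rational(-1, 9), Pow(Add(-4, E), -1)) (Function('b')(E) = Mul(Rational(-1, 9), Pow(Add(E, -4), -1)) = Mul(Rational(-1, 9), Pow(Add(-4, E), -1)))
Mul(Mul(-17, Function('b')(Pow(0, 3))), 15) = Mul(Mul(-17, Mul(-1, Pow(Add(-36, Mul(9, Pow(0, 3))), -1))), 15) = Mul(Mul(-17, Mul(-1, Pow(Add(-36, Mul(9, 0)), -1))), 15) = Mul(Mul(-17, Mul(-1, Pow(Add(-36, 0), -1))), 15) = Mul(Mul(-17, Mul(-1, Pow(-36, -1))), 15) = Mul(Mul(-17, Mul(-1, Rational(-1, 36))), 15) = Mul(Mul(-17, Rational(1, 36)), 15) = Mul(Rational(-17, 36), 15) = Rational(-85, 12)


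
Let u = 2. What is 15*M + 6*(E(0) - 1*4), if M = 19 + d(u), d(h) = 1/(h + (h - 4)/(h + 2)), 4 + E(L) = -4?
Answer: 223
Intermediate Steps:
E(L) = -8 (E(L) = -4 - 4 = -8)
d(h) = 1/(h + (-4 + h)/(2 + h))
M = 59/3 (M = 19 + (2 + 2)/(-4 + 2² + 3*2) = 19 + 4/(-4 + 4 + 6) = 19 + 4/6 = 19 + (⅙)*4 = 19 + ⅔ = 59/3 ≈ 19.667)
15*M + 6*(E(0) - 1*4) = 15*(59/3) + 6*(-8 - 1*4) = 295 + 6*(-8 - 4) = 295 + 6*(-12) = 295 - 72 = 223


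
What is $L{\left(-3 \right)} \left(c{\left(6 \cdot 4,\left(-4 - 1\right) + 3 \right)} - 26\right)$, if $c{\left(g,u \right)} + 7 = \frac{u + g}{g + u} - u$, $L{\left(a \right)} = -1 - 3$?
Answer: $120$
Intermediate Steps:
$L{\left(a \right)} = -4$
$c{\left(g,u \right)} = -6 - u$ ($c{\left(g,u \right)} = -7 - \left(u - \frac{u + g}{g + u}\right) = -7 - \left(u - \frac{g + u}{g + u}\right) = -7 - \left(-1 + u\right) = -6 - u$)
$L{\left(-3 \right)} \left(c{\left(6 \cdot 4,\left(-4 - 1\right) + 3 \right)} - 26\right) = - 4 \left(\left(-6 - \left(\left(-4 - 1\right) + 3\right)\right) - 26\right) = - 4 \left(\left(-6 - \left(-5 + 3\right)\right) - 26\right) = - 4 \left(\left(-6 - -2\right) - 26\right) = - 4 \left(\left(-6 + 2\right) - 26\right) = - 4 \left(-4 - 26\right) = \left(-4\right) \left(-30\right) = 120$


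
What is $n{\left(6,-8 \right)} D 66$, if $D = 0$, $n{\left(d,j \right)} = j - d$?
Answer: $0$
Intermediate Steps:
$n{\left(6,-8 \right)} D 66 = \left(-8 - 6\right) 0 \cdot 66 = \left(-14\right) 0 \cdot 66 = 0 \cdot 66 = 0$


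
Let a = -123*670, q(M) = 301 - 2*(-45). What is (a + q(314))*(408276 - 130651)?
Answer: -22770524875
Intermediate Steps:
q(M) = 391 (q(M) = 301 - 1*(-90) = 301 + 90 = 391)
a = -82410
(a + q(314))*(408276 - 130651) = (-82410 + 391)*(408276 - 130651) = -82019*277625 = -22770524875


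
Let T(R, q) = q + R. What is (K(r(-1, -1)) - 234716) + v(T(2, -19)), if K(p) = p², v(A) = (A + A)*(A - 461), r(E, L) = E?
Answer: -218463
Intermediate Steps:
T(R, q) = R + q
v(A) = 2*A*(-461 + A) (v(A) = (2*A)*(-461 + A) = 2*A*(-461 + A))
(K(r(-1, -1)) - 234716) + v(T(2, -19)) = ((-1)² - 234716) + 2*(2 - 19)*(-461 + (2 - 19)) = (1 - 234716) + 2*(-17)*(-461 - 17) = -234715 + 2*(-17)*(-478) = -234715 + 16252 = -218463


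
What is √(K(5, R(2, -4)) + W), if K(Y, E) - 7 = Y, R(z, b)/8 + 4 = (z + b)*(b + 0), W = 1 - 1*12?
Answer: 1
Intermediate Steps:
W = -11 (W = 1 - 12 = -11)
R(z, b) = -32 + 8*b*(b + z) (R(z, b) = -32 + 8*((z + b)*(b + 0)) = -32 + 8*((b + z)*b) = -32 + 8*(b*(b + z)) = -32 + 8*b*(b + z))
K(Y, E) = 7 + Y
√(K(5, R(2, -4)) + W) = √((7 + 5) - 11) = √(12 - 11) = √1 = 1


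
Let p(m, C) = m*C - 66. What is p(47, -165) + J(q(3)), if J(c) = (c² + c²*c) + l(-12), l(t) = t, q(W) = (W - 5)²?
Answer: -7753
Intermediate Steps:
q(W) = (-5 + W)²
p(m, C) = -66 + C*m (p(m, C) = C*m - 66 = -66 + C*m)
J(c) = -12 + c² + c³ (J(c) = (c² + c²*c) - 12 = (c² + c³) - 12 = -12 + c² + c³)
p(47, -165) + J(q(3)) = (-66 - 165*47) + (-12 + ((-5 + 3)²)² + ((-5 + 3)²)³) = (-66 - 7755) + (-12 + ((-2)²)² + ((-2)²)³) = -7821 + (-12 + 4² + 4³) = -7821 + (-12 + 16 + 64) = -7821 + 68 = -7753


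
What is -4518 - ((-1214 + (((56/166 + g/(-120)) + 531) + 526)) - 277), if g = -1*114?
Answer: -6781577/1660 ≈ -4085.3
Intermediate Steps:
g = -114
-4518 - ((-1214 + (((56/166 + g/(-120)) + 531) + 526)) - 277) = -4518 - ((-1214 + (((56/166 - 114/(-120)) + 531) + 526)) - 277) = -4518 - ((-1214 + (((56*(1/166) - 114*(-1/120)) + 531) + 526)) - 277) = -4518 - ((-1214 + (((28/83 + 19/20) + 531) + 526)) - 277) = -4518 - ((-1214 + ((2137/1660 + 531) + 526)) - 277) = -4518 - ((-1214 + (883597/1660 + 526)) - 277) = -4518 - ((-1214 + 1756757/1660) - 277) = -4518 - (-258483/1660 - 277) = -4518 - 1*(-718303/1660) = -4518 + 718303/1660 = -6781577/1660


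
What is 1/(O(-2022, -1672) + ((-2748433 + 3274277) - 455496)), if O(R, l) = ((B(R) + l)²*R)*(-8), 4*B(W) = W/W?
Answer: 1/45207915007 ≈ 2.2120e-11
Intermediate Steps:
B(W) = ¼ (B(W) = (W/W)/4 = (¼)*1 = ¼)
O(R, l) = -8*R*(¼ + l)² (O(R, l) = ((¼ + l)²*R)*(-8) = (R*(¼ + l)²)*(-8) = -8*R*(¼ + l)²)
1/(O(-2022, -1672) + ((-2748433 + 3274277) - 455496)) = 1/(-½*(-2022)*(1 + 4*(-1672))² + ((-2748433 + 3274277) - 455496)) = 1/(-½*(-2022)*(1 - 6688)² + (525844 - 455496)) = 1/(-½*(-2022)*(-6687)² + 70348) = 1/(-½*(-2022)*44715969 + 70348) = 1/(45207844659 + 70348) = 1/45207915007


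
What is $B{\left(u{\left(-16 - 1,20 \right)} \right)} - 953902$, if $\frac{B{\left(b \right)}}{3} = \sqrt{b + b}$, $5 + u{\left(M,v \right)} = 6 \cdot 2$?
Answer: $-953902 + 3 \sqrt{14} \approx -9.5389 \cdot 10^{5}$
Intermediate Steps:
$u{\left(M,v \right)} = 7$ ($u{\left(M,v \right)} = -5 + 6 \cdot 2 = -5 + 12 = 7$)
$B{\left(b \right)} = 3 \sqrt{2} \sqrt{b}$ ($B{\left(b \right)} = 3 \sqrt{b + b} = 3 \sqrt{2 b} = 3 \sqrt{2} \sqrt{b}$)
$B{\left(u{\left(-16 - 1,20 \right)} \right)} - 953902 = 3 \sqrt{2} \sqrt{7} - 953902 = 3 \sqrt{14} - 953902 = -953902 + 3 \sqrt{14}$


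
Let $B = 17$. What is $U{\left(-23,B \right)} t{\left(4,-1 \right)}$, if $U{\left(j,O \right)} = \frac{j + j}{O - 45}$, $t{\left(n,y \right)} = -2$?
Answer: $- \frac{23}{7} \approx -3.2857$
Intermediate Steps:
$U{\left(j,O \right)} = \frac{2 j}{-45 + O}$
$U{\left(-23,B \right)} t{\left(4,-1 \right)} = 2 \left(-23\right) \frac{1}{-45 + 17} \left(-2\right) = 2 \left(-23\right) \frac{1}{-28} \left(-2\right) = 2 \left(-23\right) \left(- \frac{1}{28}\right) \left(-2\right) = \frac{23}{14} \left(-2\right) = - \frac{23}{7}$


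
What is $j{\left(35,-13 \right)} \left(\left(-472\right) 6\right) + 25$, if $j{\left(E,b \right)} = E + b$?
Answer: $-62279$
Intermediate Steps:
$j{\left(35,-13 \right)} \left(\left(-472\right) 6\right) + 25 = \left(35 - 13\right) \left(\left(-472\right) 6\right) + 25 = 22 \left(-2832\right) + 25 = -62304 + 25 = -62279$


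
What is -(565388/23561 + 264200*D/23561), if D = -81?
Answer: 20834812/23561 ≈ 884.29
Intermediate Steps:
-(565388/23561 + 264200*D/23561) = -15852/(70683/(50*(-81) + 107)) = -15852/(70683/(-4050 + 107)) = -15852/(70683/(-3943)) = -15852/(70683*(-1/3943)) = -15852/(-70683/3943) = -15852*(-3943/70683) = 20834812/23561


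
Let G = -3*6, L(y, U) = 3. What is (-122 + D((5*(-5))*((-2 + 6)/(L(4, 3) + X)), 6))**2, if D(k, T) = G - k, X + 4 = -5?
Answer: 220900/9 ≈ 24544.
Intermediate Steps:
X = -9 (X = -4 - 5 = -9)
G = -18
D(k, T) = -18 - k
(-122 + D((5*(-5))*((-2 + 6)/(L(4, 3) + X)), 6))**2 = (-122 + (-18 - 5*(-5)*(-2 + 6)/(3 - 9)))**2 = (-122 + (-18 - (-25)*4/(-6)))**2 = (-122 + (-18 - (-25)*4*(-1/6)))**2 = (-122 + (-18 - (-25)*(-2)/3))**2 = (-122 + (-18 - 1*50/3))**2 = (-122 + (-18 - 50/3))**2 = (-122 - 104/3)**2 = (-470/3)**2 = 220900/9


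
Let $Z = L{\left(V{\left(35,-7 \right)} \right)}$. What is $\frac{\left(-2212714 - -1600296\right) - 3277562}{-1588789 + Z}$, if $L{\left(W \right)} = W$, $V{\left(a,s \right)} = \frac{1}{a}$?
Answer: $\frac{68074650}{27803807} \approx 2.4484$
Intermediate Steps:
$Z = \frac{1}{35} \approx 0.028571$
$\frac{\left(-2212714 - -1600296\right) - 3277562}{-1588789 + Z} = \frac{\left(-2212714 - -1600296\right) - 3277562}{-1588789 + \frac{1}{35}} = \frac{\left(-2212714 + 1600296\right) - 3277562}{- \frac{55607614}{35}} = \left(-612418 - 3277562\right) \left(- \frac{35}{55607614}\right) = \left(-3889980\right) \left(- \frac{35}{55607614}\right) = \frac{68074650}{27803807}$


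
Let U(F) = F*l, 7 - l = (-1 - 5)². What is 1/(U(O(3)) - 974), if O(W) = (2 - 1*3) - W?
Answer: -1/858 ≈ -0.0011655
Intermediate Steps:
O(W) = -1 - W (O(W) = (2 - 3) - W = -1 - W)
l = -29 (l = 7 - (-1 - 5)² = 7 - 1*(-6)² = 7 - 1*36 = 7 - 36 = -29)
U(F) = -29*F (U(F) = F*(-29) = -29*F)
1/(U(O(3)) - 974) = 1/(-29*(-1 - 1*3) - 974) = 1/(-29*(-1 - 3) - 974) = 1/(-29*(-4) - 974) = 1/(116 - 974) = 1/(-858) = -1/858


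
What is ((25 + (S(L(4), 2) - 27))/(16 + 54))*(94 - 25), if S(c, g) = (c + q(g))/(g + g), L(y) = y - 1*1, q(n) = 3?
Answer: -69/140 ≈ -0.49286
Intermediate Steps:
L(y) = -1 + y (L(y) = y - 1 = -1 + y)
S(c, g) = (3 + c)/(2*g) (S(c, g) = (c + 3)/(g + g) = (3 + c)/((2*g)) = (3 + c)*(1/(2*g)) = (3 + c)/(2*g))
((25 + (S(L(4), 2) - 27))/(16 + 54))*(94 - 25) = ((25 + ((1/2)*(3 + (-1 + 4))/2 - 27))/(16 + 54))*(94 - 25) = ((25 + ((1/2)*(1/2)*(3 + 3) - 27))/70)*69 = ((25 + ((1/2)*(1/2)*6 - 27))*(1/70))*69 = ((25 + (3/2 - 27))*(1/70))*69 = ((25 - 51/2)*(1/70))*69 = -1/2*1/70*69 = -1/140*69 = -69/140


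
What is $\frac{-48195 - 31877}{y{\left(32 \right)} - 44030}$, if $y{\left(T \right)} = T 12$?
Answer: $\frac{40036}{21823} \approx 1.8346$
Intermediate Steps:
$y{\left(T \right)} = 12 T$
$\frac{-48195 - 31877}{y{\left(32 \right)} - 44030} = \frac{-48195 - 31877}{12 \cdot 32 - 44030} = - \frac{80072}{384 - 44030} = - \frac{80072}{-43646} = \left(-80072\right) \left(- \frac{1}{43646}\right) = \frac{40036}{21823}$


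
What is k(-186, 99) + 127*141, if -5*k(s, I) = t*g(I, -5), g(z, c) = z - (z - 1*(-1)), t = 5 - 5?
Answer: 17907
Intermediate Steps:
t = 0
g(z, c) = -1 (g(z, c) = z - (z + 1) = z - (1 + z) = z + (-1 - z) = -1)
k(s, I) = 0 (k(s, I) = -0*(-1) = -⅕*0 = 0)
k(-186, 99) + 127*141 = 0 + 127*141 = 0 + 17907 = 17907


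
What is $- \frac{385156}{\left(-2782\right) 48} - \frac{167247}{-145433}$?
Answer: $\frac{19586971985}{4855135272} \approx 4.0343$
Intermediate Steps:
$- \frac{385156}{\left(-2782\right) 48} - \frac{167247}{-145433} = - \frac{385156}{-133536} - - \frac{167247}{145433} = \left(-385156\right) \left(- \frac{1}{133536}\right) + \frac{167247}{145433} = \frac{96289}{33384} + \frac{167247}{145433} = \frac{19586971985}{4855135272}$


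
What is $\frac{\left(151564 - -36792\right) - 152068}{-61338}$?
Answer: $- \frac{6048}{10223} \approx -0.59161$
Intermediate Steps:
$\frac{\left(151564 - -36792\right) - 152068}{-61338} = \left(\left(151564 + 36792\right) - 152068\right) \left(- \frac{1}{61338}\right) = \left(188356 - 152068\right) \left(- \frac{1}{61338}\right) = 36288 \left(- \frac{1}{61338}\right) = - \frac{6048}{10223}$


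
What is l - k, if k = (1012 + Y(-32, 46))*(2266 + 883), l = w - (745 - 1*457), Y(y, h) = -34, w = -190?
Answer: -3080200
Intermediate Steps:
l = -478 (l = -190 - (745 - 1*457) = -190 - (745 - 457) = -190 - 1*288 = -190 - 288 = -478)
k = 3079722 (k = (1012 - 34)*(2266 + 883) = 978*3149 = 3079722)
l - k = -478 - 1*3079722 = -478 - 3079722 = -3080200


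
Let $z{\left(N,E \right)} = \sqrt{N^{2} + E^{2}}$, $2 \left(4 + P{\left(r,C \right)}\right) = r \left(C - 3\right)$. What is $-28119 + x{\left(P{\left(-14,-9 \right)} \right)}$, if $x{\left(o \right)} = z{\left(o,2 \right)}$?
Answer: $-28119 + 2 \sqrt{1601} \approx -28039.0$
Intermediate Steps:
$P{\left(r,C \right)} = -4 + \frac{r \left(-3 + C\right)}{2}$ ($P{\left(r,C \right)} = -4 + \frac{r \left(C - 3\right)}{2} = -4 + \frac{r \left(-3 + C\right)}{2}$)
$z{\left(N,E \right)} = \sqrt{E^{2} + N^{2}}$
$x{\left(o \right)} = \sqrt{4 + o^{2}}$ ($x{\left(o \right)} = \sqrt{2^{2} + o^{2}} = \sqrt{4 + o^{2}}$)
$-28119 + x{\left(P{\left(-14,-9 \right)} \right)} = -28119 + \sqrt{4 + \left(-4 - -21 + \frac{1}{2} \left(-9\right) \left(-14\right)\right)^{2}} = -28119 + \sqrt{4 + \left(-4 + 21 + 63\right)^{2}} = -28119 + \sqrt{4 + 80^{2}} = -28119 + \sqrt{4 + 6400} = -28119 + \sqrt{6404} = -28119 + 2 \sqrt{1601}$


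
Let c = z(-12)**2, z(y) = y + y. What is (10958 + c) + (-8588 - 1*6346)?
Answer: -3400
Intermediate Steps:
z(y) = 2*y
c = 576 (c = (2*(-12))**2 = (-24)**2 = 576)
(10958 + c) + (-8588 - 1*6346) = (10958 + 576) + (-8588 - 1*6346) = 11534 + (-8588 - 6346) = 11534 - 14934 = -3400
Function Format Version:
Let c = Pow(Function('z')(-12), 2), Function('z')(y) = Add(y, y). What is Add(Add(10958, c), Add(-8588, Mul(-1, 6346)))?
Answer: -3400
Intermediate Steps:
Function('z')(y) = Mul(2, y)
c = 576 (c = Pow(Mul(2, -12), 2) = Pow(-24, 2) = 576)
Add(Add(10958, c), Add(-8588, Mul(-1, 6346))) = Add(Add(10958, 576), Add(-8588, Mul(-1, 6346))) = Add(11534, Add(-8588, -6346)) = Add(11534, -14934) = -3400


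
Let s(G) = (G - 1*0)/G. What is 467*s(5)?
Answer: 467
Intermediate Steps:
s(G) = 1 (s(G) = (G + 0)/G = G/G = 1)
467*s(5) = 467*1 = 467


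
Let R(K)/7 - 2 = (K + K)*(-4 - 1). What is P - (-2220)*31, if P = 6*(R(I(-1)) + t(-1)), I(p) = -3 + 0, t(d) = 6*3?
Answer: 70272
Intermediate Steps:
t(d) = 18
I(p) = -3
R(K) = 14 - 70*K (R(K) = 14 + 7*((K + K)*(-4 - 1)) = 14 + 7*((2*K)*(-5)) = 14 + 7*(-10*K) = 14 - 70*K)
P = 1452 (P = 6*((14 - 70*(-3)) + 18) = 6*((14 + 210) + 18) = 6*(224 + 18) = 6*242 = 1452)
P - (-2220)*31 = 1452 - (-2220)*31 = 1452 - 370*(-186) = 1452 + 68820 = 70272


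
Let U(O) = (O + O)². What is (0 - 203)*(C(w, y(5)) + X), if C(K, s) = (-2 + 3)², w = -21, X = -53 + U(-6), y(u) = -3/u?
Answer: -18676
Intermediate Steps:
U(O) = 4*O² (U(O) = (2*O)² = 4*O²)
X = 91 (X = -53 + 4*(-6)² = -53 + 4*36 = -53 + 144 = 91)
C(K, s) = 1 (C(K, s) = 1² = 1)
(0 - 203)*(C(w, y(5)) + X) = (0 - 203)*(1 + 91) = -203*92 = -18676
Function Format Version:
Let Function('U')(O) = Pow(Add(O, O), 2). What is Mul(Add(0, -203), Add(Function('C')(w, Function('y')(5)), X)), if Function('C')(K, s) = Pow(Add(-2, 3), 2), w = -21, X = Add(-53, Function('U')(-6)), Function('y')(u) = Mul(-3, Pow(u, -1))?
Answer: -18676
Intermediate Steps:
Function('U')(O) = Mul(4, Pow(O, 2)) (Function('U')(O) = Pow(Mul(2, O), 2) = Mul(4, Pow(O, 2)))
X = 91 (X = Add(-53, Mul(4, Pow(-6, 2))) = Add(-53, Mul(4, 36)) = Add(-53, 144) = 91)
Function('C')(K, s) = 1 (Function('C')(K, s) = Pow(1, 2) = 1)
Mul(Add(0, -203), Add(Function('C')(w, Function('y')(5)), X)) = Mul(Add(0, -203), Add(1, 91)) = Mul(-203, 92) = -18676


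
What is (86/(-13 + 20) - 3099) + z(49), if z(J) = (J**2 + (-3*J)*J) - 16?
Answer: -55333/7 ≈ -7904.7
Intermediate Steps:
z(J) = -16 - 2*J**2 (z(J) = (J**2 - 3*J**2) - 16 = -2*J**2 - 16 = -16 - 2*J**2)
(86/(-13 + 20) - 3099) + z(49) = (86/(-13 + 20) - 3099) + (-16 - 2*49**2) = (86/7 - 3099) + (-16 - 2*2401) = ((1/7)*86 - 3099) + (-16 - 4802) = (86/7 - 3099) - 4818 = -21607/7 - 4818 = -55333/7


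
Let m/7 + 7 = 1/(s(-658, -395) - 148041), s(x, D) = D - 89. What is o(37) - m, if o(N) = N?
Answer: 12773157/148525 ≈ 86.000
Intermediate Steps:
s(x, D) = -89 + D
m = -7277732/148525 (m = -49 + 7/((-89 - 395) - 148041) = -49 + 7/(-484 - 148041) = -49 + 7/(-148525) = -49 + 7*(-1/148525) = -49 - 7/148525 = -7277732/148525 ≈ -49.000)
o(37) - m = 37 - 1*(-7277732/148525) = 37 + 7277732/148525 = 12773157/148525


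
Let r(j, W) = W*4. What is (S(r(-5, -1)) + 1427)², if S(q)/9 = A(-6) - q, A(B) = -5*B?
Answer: 3003289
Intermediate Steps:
r(j, W) = 4*W
S(q) = 270 - 9*q (S(q) = 9*(-5*(-6) - q) = 9*(30 - q) = 270 - 9*q)
(S(r(-5, -1)) + 1427)² = ((270 - 36*(-1)) + 1427)² = ((270 - 9*(-4)) + 1427)² = ((270 + 36) + 1427)² = (306 + 1427)² = 1733² = 3003289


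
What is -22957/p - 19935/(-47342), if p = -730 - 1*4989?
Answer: 1200838559/270748898 ≈ 4.4352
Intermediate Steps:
p = -5719 (p = -730 - 4989 = -5719)
-22957/p - 19935/(-47342) = -22957/(-5719) - 19935/(-47342) = -22957*(-1/5719) - 19935*(-1/47342) = 22957/5719 + 19935/47342 = 1200838559/270748898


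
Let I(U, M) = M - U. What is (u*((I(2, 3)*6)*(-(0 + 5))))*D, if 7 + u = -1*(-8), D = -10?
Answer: 300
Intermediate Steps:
u = 1 (u = -7 - 1*(-8) = -7 + 8 = 1)
(u*((I(2, 3)*6)*(-(0 + 5))))*D = (1*(((3 - 1*2)*6)*(-(0 + 5))))*(-10) = (1*(((3 - 2)*6)*(-1*5)))*(-10) = (1*((1*6)*(-5)))*(-10) = (1*(6*(-5)))*(-10) = (1*(-30))*(-10) = -30*(-10) = 300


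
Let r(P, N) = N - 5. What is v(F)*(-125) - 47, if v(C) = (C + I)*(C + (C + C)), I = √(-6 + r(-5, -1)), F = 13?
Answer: -63422 - 9750*I*√3 ≈ -63422.0 - 16888.0*I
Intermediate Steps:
r(P, N) = -5 + N
I = 2*I*√3 (I = √(-6 + (-5 - 1)) = √(-6 - 6) = √(-12) = 2*I*√3 ≈ 3.4641*I)
v(C) = 3*C*(C + 2*I*√3) (v(C) = (C + 2*I*√3)*(C + (C + C)) = (C + 2*I*√3)*(C + 2*C) = (C + 2*I*√3)*(3*C) = 3*C*(C + 2*I*√3))
v(F)*(-125) - 47 = (3*13*(13 + 2*I*√3))*(-125) - 47 = (507 + 78*I*√3)*(-125) - 47 = (-63375 - 9750*I*√3) - 47 = -63422 - 9750*I*√3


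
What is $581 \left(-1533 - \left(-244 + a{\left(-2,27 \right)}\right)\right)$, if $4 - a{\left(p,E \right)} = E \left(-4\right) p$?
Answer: $-625737$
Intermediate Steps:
$a{\left(p,E \right)} = 4 + 4 E p$ ($a{\left(p,E \right)} = 4 - E \left(-4\right) p = 4 - - 4 E p = 4 + 4 E p$)
$581 \left(-1533 - \left(-244 + a{\left(-2,27 \right)}\right)\right) = 581 \left(-1533 + \left(244 - \left(4 + 4 \cdot 27 \left(-2\right)\right)\right)\right) = 581 \left(-1533 + \left(244 - \left(4 - 216\right)\right)\right) = 581 \left(-1533 + \left(244 - -212\right)\right) = 581 \left(-1533 + \left(244 + 212\right)\right) = 581 \left(-1533 + 456\right) = 581 \left(-1077\right) = -625737$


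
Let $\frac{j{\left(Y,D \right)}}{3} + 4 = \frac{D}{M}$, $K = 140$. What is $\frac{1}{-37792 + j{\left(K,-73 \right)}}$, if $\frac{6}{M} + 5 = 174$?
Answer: $- \frac{2}{87945} \approx -2.2742 \cdot 10^{-5}$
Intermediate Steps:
$M = \frac{6}{169}$ ($M = \frac{6}{-5 + 174} = \frac{6}{169} \approx 0.035503$)
$j{\left(Y,D \right)} = -12 + \frac{169 D}{2}$ ($j{\left(Y,D \right)} = -12 + 3 \frac{D}{\frac{6}{169}} = -12 + 3 D \frac{169}{6} = -12 + 3 \frac{169 D}{6} = -12 + \frac{169 D}{2}$)
$\frac{1}{-37792 + j{\left(K,-73 \right)}} = \frac{1}{-37792 + \left(-12 + \frac{169}{2} \left(-73\right)\right)} = \frac{1}{-37792 - \frac{12361}{2}} = \frac{1}{- \frac{87945}{2}} = - \frac{2}{87945}$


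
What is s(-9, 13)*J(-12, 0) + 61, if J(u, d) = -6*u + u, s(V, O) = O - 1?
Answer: 781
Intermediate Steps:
s(V, O) = -1 + O
J(u, d) = -5*u
s(-9, 13)*J(-12, 0) + 61 = (-1 + 13)*(-5*(-12)) + 61 = 12*60 + 61 = 720 + 61 = 781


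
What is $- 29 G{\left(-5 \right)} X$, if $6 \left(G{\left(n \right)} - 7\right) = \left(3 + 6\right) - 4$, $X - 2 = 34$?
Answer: $-8178$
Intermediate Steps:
$X = 36$ ($X = 2 + 34 = 36$)
$G{\left(n \right)} = \frac{47}{6}$ ($G{\left(n \right)} = 7 + \frac{\left(3 + 6\right) - 4}{6} = 7 + \frac{9 - 4}{6} = 7 + \frac{1}{6} \cdot 5 = 7 + \frac{5}{6} = \frac{47}{6}$)
$- 29 G{\left(-5 \right)} X = \left(-29\right) \frac{47}{6} \cdot 36 = \left(- \frac{1363}{6}\right) 36 = -8178$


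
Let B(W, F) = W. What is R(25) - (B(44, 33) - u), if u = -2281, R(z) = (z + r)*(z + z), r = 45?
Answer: 1175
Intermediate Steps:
R(z) = 2*z*(45 + z) (R(z) = (z + 45)*(z + z) = (45 + z)*(2*z) = 2*z*(45 + z))
R(25) - (B(44, 33) - u) = 2*25*(45 + 25) - (44 - 1*(-2281)) = 2*25*70 - (44 + 2281) = 3500 - 1*2325 = 3500 - 2325 = 1175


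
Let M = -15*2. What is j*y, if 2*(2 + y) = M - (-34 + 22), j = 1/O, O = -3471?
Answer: 11/3471 ≈ 0.0031691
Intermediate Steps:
M = -30
j = -1/3471 (j = 1/(-3471) = -1/3471 ≈ -0.00028810)
y = -11 (y = -2 + (-30 - (-34 + 22))/2 = -2 + (-30 - 1*(-12))/2 = -2 + (-30 + 12)/2 = -2 + (½)*(-18) = -2 - 9 = -11)
j*y = -1/3471*(-11) = 11/3471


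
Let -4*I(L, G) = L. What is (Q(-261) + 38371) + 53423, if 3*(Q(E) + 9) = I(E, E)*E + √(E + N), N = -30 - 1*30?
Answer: 344433/4 + I*√321/3 ≈ 86108.0 + 5.9722*I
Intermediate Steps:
N = -60 (N = -30 - 30 = -60)
I(L, G) = -L/4
Q(E) = -9 - E²/12 + √(-60 + E)/3 (Q(E) = -9 + ((-E/4)*E + √(E - 60))/3 = -9 + (-E²/4 + √(-60 + E))/3 = -9 + (√(-60 + E) - E²/4)/3 = -9 + (-E²/12 + √(-60 + E)/3) = -9 - E²/12 + √(-60 + E)/3)
(Q(-261) + 38371) + 53423 = ((-9 - 1/12*(-261)² + √(-60 - 261)/3) + 38371) + 53423 = ((-9 - 1/12*68121 + √(-321)/3) + 38371) + 53423 = ((-9 - 22707/4 + (I*√321)/3) + 38371) + 53423 = ((-9 - 22707/4 + I*√321/3) + 38371) + 53423 = ((-22743/4 + I*√321/3) + 38371) + 53423 = (130741/4 + I*√321/3) + 53423 = 344433/4 + I*√321/3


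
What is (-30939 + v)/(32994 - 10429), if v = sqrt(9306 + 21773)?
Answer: -30939/22565 + sqrt(31079)/22565 ≈ -1.3633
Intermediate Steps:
v = sqrt(31079) ≈ 176.29
(-30939 + v)/(32994 - 10429) = (-30939 + sqrt(31079))/(32994 - 10429) = (-30939 + sqrt(31079))/22565 = (-30939 + sqrt(31079))*(1/22565) = -30939/22565 + sqrt(31079)/22565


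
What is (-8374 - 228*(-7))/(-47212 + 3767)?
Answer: 6778/43445 ≈ 0.15601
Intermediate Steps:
(-8374 - 228*(-7))/(-47212 + 3767) = (-8374 + 1596)/(-43445) = -6778*(-1/43445) = 6778/43445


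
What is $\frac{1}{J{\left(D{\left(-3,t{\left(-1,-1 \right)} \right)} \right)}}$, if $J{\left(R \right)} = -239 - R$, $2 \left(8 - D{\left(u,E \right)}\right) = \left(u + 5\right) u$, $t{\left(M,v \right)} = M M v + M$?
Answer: $- \frac{1}{250} \approx -0.004$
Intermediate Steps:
$t{\left(M,v \right)} = M + v M^{2}$ ($t{\left(M,v \right)} = M^{2} v + M = v M^{2} + M = M + v M^{2}$)
$D{\left(u,E \right)} = 8 - \frac{u \left(5 + u\right)}{2}$ ($D{\left(u,E \right)} = 8 - \frac{\left(u + 5\right) u}{2} = 8 - \frac{\left(5 + u\right) u}{2} = 8 - \frac{u \left(5 + u\right)}{2}$)
$\frac{1}{J{\left(D{\left(-3,t{\left(-1,-1 \right)} \right)} \right)}} = \frac{1}{-239 - \left(8 - - \frac{15}{2} - \frac{\left(-3\right)^{2}}{2}\right)} = \frac{1}{-239 - \left(8 + \frac{15}{2} - \frac{9}{2}\right)} = \frac{1}{-239 - 11} = \frac{1}{-250} = - \frac{1}{250}$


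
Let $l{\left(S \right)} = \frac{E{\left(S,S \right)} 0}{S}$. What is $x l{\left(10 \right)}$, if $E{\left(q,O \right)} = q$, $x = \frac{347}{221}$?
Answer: $0$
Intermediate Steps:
$x = \frac{347}{221}$ ($x = 347 \cdot \frac{1}{221} = \frac{347}{221} \approx 1.5701$)
$l{\left(S \right)} = 0$ ($l{\left(S \right)} = \frac{S 0}{S} = \frac{0}{S} = 0$)
$x l{\left(10 \right)} = \frac{347}{221} \cdot 0 = 0$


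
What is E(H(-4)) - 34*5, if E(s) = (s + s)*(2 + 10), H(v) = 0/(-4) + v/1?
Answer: -266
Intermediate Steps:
H(v) = v (H(v) = 0*(-¼) + v*1 = 0 + v = v)
E(s) = 24*s (E(s) = (2*s)*12 = 24*s)
E(H(-4)) - 34*5 = 24*(-4) - 34*5 = -96 - 170 = -266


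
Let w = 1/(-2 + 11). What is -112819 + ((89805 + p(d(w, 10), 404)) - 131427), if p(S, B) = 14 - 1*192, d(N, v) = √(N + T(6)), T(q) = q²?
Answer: -154619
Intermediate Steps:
w = ⅑ (w = 1/9 = ⅑ ≈ 0.11111)
d(N, v) = √(36 + N) (d(N, v) = √(N + 6²) = √(N + 36) = √(36 + N))
p(S, B) = -178 (p(S, B) = 14 - 192 = -178)
-112819 + ((89805 + p(d(w, 10), 404)) - 131427) = -112819 + ((89805 - 178) - 131427) = -112819 + (89627 - 131427) = -112819 - 41800 = -154619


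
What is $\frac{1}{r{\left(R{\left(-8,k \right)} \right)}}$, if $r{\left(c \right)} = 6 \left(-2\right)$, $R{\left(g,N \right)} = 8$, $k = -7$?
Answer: $- \frac{1}{12} \approx -0.083333$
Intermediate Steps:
$r{\left(c \right)} = -12$
$\frac{1}{r{\left(R{\left(-8,k \right)} \right)}} = \frac{1}{-12} = - \frac{1}{12}$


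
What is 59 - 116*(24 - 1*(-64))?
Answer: -10149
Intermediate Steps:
59 - 116*(24 - 1*(-64)) = 59 - 116*(24 + 64) = 59 - 116*88 = 59 - 10208 = -10149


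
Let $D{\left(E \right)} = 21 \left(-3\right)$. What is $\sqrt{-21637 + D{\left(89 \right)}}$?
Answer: $10 i \sqrt{217} \approx 147.31 i$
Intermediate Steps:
$D{\left(E \right)} = -63$
$\sqrt{-21637 + D{\left(89 \right)}} = \sqrt{-21637 - 63} = \sqrt{-21700} = 10 i \sqrt{217}$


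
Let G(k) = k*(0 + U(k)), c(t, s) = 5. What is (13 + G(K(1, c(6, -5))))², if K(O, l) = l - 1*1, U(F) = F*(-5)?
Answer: 4489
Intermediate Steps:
U(F) = -5*F
K(O, l) = -1 + l (K(O, l) = l - 1 = -1 + l)
G(k) = -5*k² (G(k) = k*(0 - 5*k) = k*(-5*k) = -5*k²)
(13 + G(K(1, c(6, -5))))² = (13 - 5*(-1 + 5)²)² = (13 - 5*4²)² = (13 - 5*16)² = (13 - 80)² = (-67)² = 4489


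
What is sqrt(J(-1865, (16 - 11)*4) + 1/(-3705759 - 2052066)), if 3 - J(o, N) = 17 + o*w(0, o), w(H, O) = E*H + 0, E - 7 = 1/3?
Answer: I*sqrt(18565427519463)/1151565 ≈ 3.7417*I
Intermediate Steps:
E = 22/3 (E = 7 + 1/3 = 22/3 ≈ 7.3333)
w(H, O) = 22*H/3 (w(H, O) = 22*H/3 + 0 = 22*H/3)
J(o, N) = -14 (J(o, N) = 3 - (17 + o*((22/3)*0)) = 3 - (17 + o*0) = 3 - (17 + 0) = 3 - 1*17 = 3 - 17 = -14)
sqrt(J(-1865, (16 - 11)*4) + 1/(-3705759 - 2052066)) = sqrt(-14 + 1/(-3705759 - 2052066)) = sqrt(-14 + 1/(-5757825)) = sqrt(-14 - 1/5757825) = sqrt(-80609551/5757825) = I*sqrt(18565427519463)/1151565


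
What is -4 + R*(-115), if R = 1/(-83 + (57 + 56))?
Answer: -47/6 ≈ -7.8333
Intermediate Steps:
R = 1/30 (R = 1/(-83 + 113) = 1/30 ≈ 0.033333)
-4 + R*(-115) = -4 + (1/30)*(-115) = -4 - 23/6 = -47/6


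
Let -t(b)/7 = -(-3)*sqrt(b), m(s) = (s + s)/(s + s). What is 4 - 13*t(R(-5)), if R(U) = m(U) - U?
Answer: 4 + 273*sqrt(6) ≈ 672.71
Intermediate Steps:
m(s) = 1 (m(s) = (2*s)/((2*s)) = (2*s)*(1/(2*s)) = 1)
R(U) = 1 - U
t(b) = -21*sqrt(b) (t(b) = -(-7)*(-3*sqrt(b)) = -21*sqrt(b))
4 - 13*t(R(-5)) = 4 - (-273)*sqrt(1 - 1*(-5)) = 4 - (-273)*sqrt(1 + 5) = 4 - (-273)*sqrt(6) = 4 + 273*sqrt(6)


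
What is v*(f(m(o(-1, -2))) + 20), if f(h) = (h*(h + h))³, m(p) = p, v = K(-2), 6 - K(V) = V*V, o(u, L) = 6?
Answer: 746536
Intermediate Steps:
K(V) = 6 - V² (K(V) = 6 - V*V = 6 - V²)
v = 2 (v = 6 - 1*(-2)² = 6 - 1*4 = 6 - 4 = 2)
f(h) = 8*h⁶ (f(h) = (h*(2*h))³ = (2*h²)³ = 8*h⁶)
v*(f(m(o(-1, -2))) + 20) = 2*(8*6⁶ + 20) = 2*(8*46656 + 20) = 2*(373248 + 20) = 2*373268 = 746536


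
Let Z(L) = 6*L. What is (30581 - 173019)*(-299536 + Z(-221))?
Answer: 42854181556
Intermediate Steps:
(30581 - 173019)*(-299536 + Z(-221)) = (30581 - 173019)*(-299536 + 6*(-221)) = -142438*(-299536 - 1326) = -142438*(-300862) = 42854181556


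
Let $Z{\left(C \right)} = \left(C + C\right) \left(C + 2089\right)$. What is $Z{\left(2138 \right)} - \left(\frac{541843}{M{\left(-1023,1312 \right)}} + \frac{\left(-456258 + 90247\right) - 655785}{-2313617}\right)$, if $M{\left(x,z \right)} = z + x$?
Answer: $\frac{12084096684910901}{668635313} \approx 1.8073 \cdot 10^{7}$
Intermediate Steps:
$M{\left(x,z \right)} = x + z$
$Z{\left(C \right)} = 2 C \left(2089 + C\right)$
$Z{\left(2138 \right)} - \left(\frac{541843}{M{\left(-1023,1312 \right)}} + \frac{\left(-456258 + 90247\right) - 655785}{-2313617}\right) = 2 \cdot 2138 \left(2089 + 2138\right) - \left(\frac{541843}{-1023 + 1312} + \frac{\left(-456258 + 90247\right) - 655785}{-2313617}\right) = 2 \cdot 2138 \cdot 4227 - \left(\frac{541843}{289} + \left(-366011 - 655785\right) \left(- \frac{1}{2313617}\right)\right) = 18074652 - \left(541843 \cdot \frac{1}{289} - - \frac{1021796}{2313617}\right) = 18074652 - \left(\frac{541843}{289} + \frac{1021796}{2313617}\right) = 18074652 - \frac{1253912475175}{668635313} = \frac{12084096684910901}{668635313}$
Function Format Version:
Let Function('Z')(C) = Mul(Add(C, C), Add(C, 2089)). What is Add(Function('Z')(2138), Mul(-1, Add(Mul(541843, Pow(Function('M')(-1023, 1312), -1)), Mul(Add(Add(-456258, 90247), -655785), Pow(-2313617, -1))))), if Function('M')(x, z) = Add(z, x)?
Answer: Rational(12084096684910901, 668635313) ≈ 1.8073e+7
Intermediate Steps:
Function('M')(x, z) = Add(x, z)
Function('Z')(C) = Mul(2, C, Add(2089, C)) (Function('Z')(C) = Mul(Mul(2, C), Add(2089, C)) = Mul(2, C, Add(2089, C)))
Add(Function('Z')(2138), Mul(-1, Add(Mul(541843, Pow(Function('M')(-1023, 1312), -1)), Mul(Add(Add(-456258, 90247), -655785), Pow(-2313617, -1))))) = Add(Mul(2, 2138, Add(2089, 2138)), Mul(-1, Add(Mul(541843, Pow(Add(-1023, 1312), -1)), Mul(Add(Add(-456258, 90247), -655785), Pow(-2313617, -1))))) = Add(Mul(2, 2138, 4227), Mul(-1, Add(Mul(541843, Pow(289, -1)), Mul(Add(-366011, -655785), Rational(-1, 2313617))))) = Add(18074652, Mul(-1, Add(Mul(541843, Rational(1, 289)), Mul(-1021796, Rational(-1, 2313617))))) = Add(18074652, Mul(-1, Add(Rational(541843, 289), Rational(1021796, 2313617)))) = Add(18074652, Mul(-1, Rational(1253912475175, 668635313))) = Add(18074652, Rational(-1253912475175, 668635313)) = Rational(12084096684910901, 668635313)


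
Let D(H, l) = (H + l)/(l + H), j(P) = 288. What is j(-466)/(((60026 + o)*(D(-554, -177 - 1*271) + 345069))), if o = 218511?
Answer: 144/48057381295 ≈ 2.9964e-9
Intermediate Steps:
D(H, l) = 1 (D(H, l) = (H + l)/(H + l) = 1)
j(-466)/(((60026 + o)*(D(-554, -177 - 1*271) + 345069))) = 288/(((60026 + 218511)*(1 + 345069))) = 288/((278537*345070)) = 288/96114762590 = 288*(1/96114762590) = 144/48057381295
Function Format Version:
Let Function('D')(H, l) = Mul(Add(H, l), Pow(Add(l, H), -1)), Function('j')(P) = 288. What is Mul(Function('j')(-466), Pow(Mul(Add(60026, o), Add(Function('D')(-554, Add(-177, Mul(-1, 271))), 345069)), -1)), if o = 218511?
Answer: Rational(144, 48057381295) ≈ 2.9964e-9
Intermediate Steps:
Function('D')(H, l) = 1 (Function('D')(H, l) = Mul(Add(H, l), Pow(Add(H, l), -1)) = 1)
Mul(Function('j')(-466), Pow(Mul(Add(60026, o), Add(Function('D')(-554, Add(-177, Mul(-1, 271))), 345069)), -1)) = Mul(288, Pow(Mul(Add(60026, 218511), Add(1, 345069)), -1)) = Mul(288, Pow(Mul(278537, 345070), -1)) = Mul(288, Pow(96114762590, -1)) = Mul(288, Rational(1, 96114762590)) = Rational(144, 48057381295)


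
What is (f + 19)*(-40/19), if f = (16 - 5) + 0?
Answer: -1200/19 ≈ -63.158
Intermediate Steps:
f = 11 (f = 11 + 0 = 11)
(f + 19)*(-40/19) = (11 + 19)*(-40/19) = 30*(-40*1/19) = 30*(-40/19) = -1200/19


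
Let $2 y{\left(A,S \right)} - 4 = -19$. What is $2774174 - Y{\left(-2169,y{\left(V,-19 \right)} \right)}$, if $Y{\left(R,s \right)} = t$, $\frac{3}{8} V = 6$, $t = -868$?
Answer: $2775042$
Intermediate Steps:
$V = 16$ ($V = \frac{8}{3} \cdot 6 = 16$)
$y{\left(A,S \right)} = - \frac{15}{2}$ ($y{\left(A,S \right)} = 2 + \frac{1}{2} \left(-19\right) = 2 - \frac{19}{2} = - \frac{15}{2}$)
$Y{\left(R,s \right)} = -868$
$2774174 - Y{\left(-2169,y{\left(V,-19 \right)} \right)} = 2774174 - -868 = 2774174 + 868 = 2775042$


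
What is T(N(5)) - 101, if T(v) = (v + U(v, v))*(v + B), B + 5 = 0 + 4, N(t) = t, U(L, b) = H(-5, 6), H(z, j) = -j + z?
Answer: -125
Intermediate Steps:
H(z, j) = z - j
U(L, b) = -11 (U(L, b) = -5 - 1*6 = -5 - 6 = -11)
B = -1 (B = -5 + (0 + 4) = -5 + 4 = -1)
T(v) = (-1 + v)*(-11 + v) (T(v) = (v - 11)*(v - 1) = (-11 + v)*(-1 + v) = (-1 + v)*(-11 + v))
T(N(5)) - 101 = (11 + 5² - 12*5) - 101 = (11 + 25 - 60) - 101 = -24 - 101 = -125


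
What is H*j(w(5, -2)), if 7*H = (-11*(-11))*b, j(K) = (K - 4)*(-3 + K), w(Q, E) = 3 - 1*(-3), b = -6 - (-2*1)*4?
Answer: 1452/7 ≈ 207.43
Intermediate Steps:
b = 2 (b = -6 - (-2)*4 = -6 - 1*(-8) = -6 + 8 = 2)
w(Q, E) = 6 (w(Q, E) = 3 + 3 = 6)
j(K) = (-4 + K)*(-3 + K)
H = 242/7 (H = (-11*(-11)*2)/7 = (121*2)/7 = (⅐)*242 = 242/7 ≈ 34.571)
H*j(w(5, -2)) = 242*(12 + 6² - 7*6)/7 = 242*(12 + 36 - 42)/7 = (242/7)*6 = 1452/7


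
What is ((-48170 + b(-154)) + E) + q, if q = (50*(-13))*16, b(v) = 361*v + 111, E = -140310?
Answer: -254363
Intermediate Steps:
b(v) = 111 + 361*v
q = -10400 (q = -650*16 = -10400)
((-48170 + b(-154)) + E) + q = ((-48170 + (111 + 361*(-154))) - 140310) - 10400 = ((-48170 + (111 - 55594)) - 140310) - 10400 = ((-48170 - 55483) - 140310) - 10400 = (-103653 - 140310) - 10400 = -243963 - 10400 = -254363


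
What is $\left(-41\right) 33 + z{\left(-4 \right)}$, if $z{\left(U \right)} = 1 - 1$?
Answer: $-1353$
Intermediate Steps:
$z{\left(U \right)} = 0$
$\left(-41\right) 33 + z{\left(-4 \right)} = \left(-41\right) 33 + 0 = -1353 + 0 = -1353$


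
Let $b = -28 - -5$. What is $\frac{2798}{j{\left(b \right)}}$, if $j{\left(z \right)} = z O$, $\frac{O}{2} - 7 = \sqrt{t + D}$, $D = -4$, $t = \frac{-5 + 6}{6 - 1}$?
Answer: $- \frac{48965}{6072} + \frac{1399 i \sqrt{95}}{6072} \approx -8.0641 + 2.2457 i$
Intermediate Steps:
$t = \frac{1}{5}$ ($t = 1 \cdot \frac{1}{5} = \frac{1}{5} \approx 0.2$)
$O = 14 + \frac{2 i \sqrt{95}}{5}$ ($O = 14 + 2 \sqrt{\frac{1}{5} - 4} = 14 + 2 \sqrt{- \frac{19}{5}} = 14 + 2 \frac{i \sqrt{95}}{5} = 14 + \frac{2 i \sqrt{95}}{5} \approx 14.0 + 3.8987 i$)
$b = -23$ ($b = -28 + 5 = -23$)
$j{\left(z \right)} = z \left(14 + \frac{2 i \sqrt{95}}{5}\right)$
$\frac{2798}{j{\left(b \right)}} = \frac{2798}{\frac{2}{5} \left(-23\right) \left(35 + i \sqrt{95}\right)} = \frac{2798}{-322 - \frac{46 i \sqrt{95}}{5}}$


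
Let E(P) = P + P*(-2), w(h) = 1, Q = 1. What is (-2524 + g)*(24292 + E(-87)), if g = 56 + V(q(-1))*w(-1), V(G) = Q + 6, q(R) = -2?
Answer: -59996719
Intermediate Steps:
E(P) = -P (E(P) = P - 2*P = -P)
V(G) = 7 (V(G) = 1 + 6 = 7)
g = 63 (g = 56 + 7*1 = 56 + 7 = 63)
(-2524 + g)*(24292 + E(-87)) = (-2524 + 63)*(24292 - 1*(-87)) = -2461*(24292 + 87) = -2461*24379 = -59996719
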